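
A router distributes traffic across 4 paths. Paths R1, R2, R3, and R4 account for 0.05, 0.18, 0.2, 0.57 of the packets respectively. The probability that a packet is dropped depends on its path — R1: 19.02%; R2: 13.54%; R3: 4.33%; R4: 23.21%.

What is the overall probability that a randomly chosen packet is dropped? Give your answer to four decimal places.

P(L) ≈ 0.1748

Using total probability over the partition,
P(L) = P(L|R1)·P(R1) + P(L|R2)·P(R2) + P(L|R3)·P(R3) + P(L|R4)·P(R4)
      = 0.1902·0.05 + 0.1354·0.18 + 0.0433·0.2 + 0.2321·0.57
      = 0.00951 + 0.024372 + 0.00866 + 0.132297 = 0.174839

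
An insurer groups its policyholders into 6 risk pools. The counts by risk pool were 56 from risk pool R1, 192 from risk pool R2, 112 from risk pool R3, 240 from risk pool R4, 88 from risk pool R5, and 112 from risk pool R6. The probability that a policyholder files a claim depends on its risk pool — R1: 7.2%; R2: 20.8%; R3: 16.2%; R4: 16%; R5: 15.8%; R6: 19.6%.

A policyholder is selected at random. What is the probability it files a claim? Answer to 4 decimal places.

Total: 56 + 192 + 112 + 240 + 88 + 112 = 800.
P(R1) = 56/800 = 0.07. P(R2) = 192/800 = 0.24. P(R3) = 112/800 = 0.14. P(R4) = 240/800 = 0.3. P(R5) = 88/800 = 0.11. P(R6) = 112/800 = 0.14.
Summing over the partition,
P(C) = P(C|R1)·P(R1) + P(C|R2)·P(R2) + P(C|R3)·P(R3) + P(C|R4)·P(R4) + P(C|R5)·P(R5) + P(C|R6)·P(R6)
      = 0.072·0.07 + 0.208·0.24 + 0.162·0.14 + 0.16·0.3 + 0.158·0.11 + 0.196·0.14
      = 0.00504 + 0.04992 + 0.02268 + 0.048 + 0.01738 + 0.02744 = 0.17046

0.1705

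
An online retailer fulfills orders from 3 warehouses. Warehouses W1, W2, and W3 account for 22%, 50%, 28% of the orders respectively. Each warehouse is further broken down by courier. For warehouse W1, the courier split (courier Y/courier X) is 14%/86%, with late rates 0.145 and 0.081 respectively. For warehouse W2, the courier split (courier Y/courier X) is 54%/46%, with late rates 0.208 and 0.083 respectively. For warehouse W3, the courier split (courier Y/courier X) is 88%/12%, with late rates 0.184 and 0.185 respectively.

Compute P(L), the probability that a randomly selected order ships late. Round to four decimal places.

P(L|W1) = 0.14·0.145 + 0.86·0.081 = 0.0203 + 0.06966 = 0.08996
P(L|W2) = 0.54·0.208 + 0.46·0.083 = 0.11232 + 0.03818 = 0.1505
P(L|W3) = 0.88·0.184 + 0.12·0.185 = 0.16192 + 0.0222 = 0.18412
Then overall,
P(L) = 0.22·0.08996 + 0.5·0.1505 + 0.28·0.18412
      = 0.0197912 + 0.07525 + 0.0515536 = 0.1465948

P(L) ≈ 0.1466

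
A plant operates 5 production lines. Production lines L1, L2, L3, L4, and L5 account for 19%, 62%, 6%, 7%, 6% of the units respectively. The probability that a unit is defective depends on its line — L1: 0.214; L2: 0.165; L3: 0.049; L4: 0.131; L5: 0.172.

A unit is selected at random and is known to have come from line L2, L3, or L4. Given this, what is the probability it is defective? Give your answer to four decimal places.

Let S = {L2, L3, L4}.
P(S) = 0.62 + 0.06 + 0.07 = 0.75.
P(D ∩ S) = 0.165·0.62 + 0.049·0.06 + 0.131·0.07 = 0.1023 + 0.00294 + 0.00917 = 0.11441.
P(D | S) = 0.11441 / 0.75 = 0.152547…

P(D|S) ≈ 0.1525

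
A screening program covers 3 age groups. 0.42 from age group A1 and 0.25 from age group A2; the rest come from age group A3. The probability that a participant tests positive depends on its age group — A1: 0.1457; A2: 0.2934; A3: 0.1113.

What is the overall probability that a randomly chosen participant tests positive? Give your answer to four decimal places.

P(A3) = 1 − (0.42 + 0.25) = 0.33.
Summing over the partition,
P(T) = P(T|A1)·P(A1) + P(T|A2)·P(A2) + P(T|A3)·P(A3)
      = 0.1457·0.42 + 0.2934·0.25 + 0.1113·0.33
      = 0.061194 + 0.07335 + 0.036729 = 0.171273

0.1713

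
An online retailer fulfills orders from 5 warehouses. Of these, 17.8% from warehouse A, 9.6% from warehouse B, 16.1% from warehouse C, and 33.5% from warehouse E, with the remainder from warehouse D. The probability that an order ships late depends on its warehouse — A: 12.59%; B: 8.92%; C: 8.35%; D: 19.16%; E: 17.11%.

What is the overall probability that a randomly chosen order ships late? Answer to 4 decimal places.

P(D) = 1 − (0.178 + 0.096 + 0.161 + 0.335) = 0.23.
P(L) = P(L|A)·P(A) + P(L|B)·P(B) + P(L|C)·P(C) + P(L|D)·P(D) + P(L|E)·P(E)
      = 0.1259·0.178 + 0.0892·0.096 + 0.0835·0.161 + 0.1916·0.23 + 0.1711·0.335
      = 0.0224102 + 0.0085632 + 0.0134435 + 0.044068 + 0.0573185 = 0.1458034

0.1458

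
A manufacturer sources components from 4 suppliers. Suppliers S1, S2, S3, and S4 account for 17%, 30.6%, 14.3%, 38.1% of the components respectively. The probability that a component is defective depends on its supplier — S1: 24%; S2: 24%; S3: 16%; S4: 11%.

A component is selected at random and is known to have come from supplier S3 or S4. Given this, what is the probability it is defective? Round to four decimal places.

P(D|S) ≈ 0.1236

Let S = {S3, S4}.
P(S) = 0.143 + 0.381 = 0.524.
P(D ∩ S) = 0.16·0.143 + 0.11·0.381 = 0.02288 + 0.04191 = 0.06479.
P(D | S) = 0.06479 / 0.524 = 0.123645…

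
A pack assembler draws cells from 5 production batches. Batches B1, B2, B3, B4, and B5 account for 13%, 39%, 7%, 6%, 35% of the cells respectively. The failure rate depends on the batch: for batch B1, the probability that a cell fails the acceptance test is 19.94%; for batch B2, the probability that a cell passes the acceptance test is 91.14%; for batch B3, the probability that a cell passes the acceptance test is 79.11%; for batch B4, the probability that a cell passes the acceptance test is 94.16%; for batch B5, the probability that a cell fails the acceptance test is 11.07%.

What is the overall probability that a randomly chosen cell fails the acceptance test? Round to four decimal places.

P(F|B2) = 1 − 0.9114 = 0.0886.
P(F|B3) = 1 − 0.7911 = 0.2089.
P(F|B4) = 1 − 0.9416 = 0.0584.
By the law of total probability,
P(F) = P(F|B1)·P(B1) + P(F|B2)·P(B2) + P(F|B3)·P(B3) + P(F|B4)·P(B4) + P(F|B5)·P(B5)
      = 0.1994·0.13 + 0.0886·0.39 + 0.2089·0.07 + 0.0584·0.06 + 0.1107·0.35
      = 0.025922 + 0.034554 + 0.014623 + 0.003504 + 0.038745 = 0.117348

0.1173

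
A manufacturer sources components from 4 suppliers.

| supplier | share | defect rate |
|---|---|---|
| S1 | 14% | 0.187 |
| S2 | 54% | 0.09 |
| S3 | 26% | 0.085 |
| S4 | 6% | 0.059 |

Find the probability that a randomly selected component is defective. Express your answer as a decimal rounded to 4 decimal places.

P(D) ≈ 0.1004

P(D) = P(D|S1)·P(S1) + P(D|S2)·P(S2) + P(D|S3)·P(S3) + P(D|S4)·P(S4)
      = 0.187·0.14 + 0.09·0.54 + 0.085·0.26 + 0.059·0.06
      = 0.02618 + 0.0486 + 0.0221 + 0.00354 = 0.10042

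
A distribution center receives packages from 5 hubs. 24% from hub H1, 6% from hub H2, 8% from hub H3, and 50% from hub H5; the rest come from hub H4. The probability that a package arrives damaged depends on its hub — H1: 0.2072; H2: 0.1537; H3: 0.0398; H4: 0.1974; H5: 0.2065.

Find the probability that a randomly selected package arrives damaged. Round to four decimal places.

0.1891

P(H4) = 1 − (0.24 + 0.06 + 0.08 + 0.5) = 0.12.
By the law of total probability,
P(D) = P(D|H1)·P(H1) + P(D|H2)·P(H2) + P(D|H3)·P(H3) + P(D|H4)·P(H4) + P(D|H5)·P(H5)
      = 0.2072·0.24 + 0.1537·0.06 + 0.0398·0.08 + 0.1974·0.12 + 0.2065·0.5
      = 0.049728 + 0.009222 + 0.003184 + 0.023688 + 0.10325 = 0.189072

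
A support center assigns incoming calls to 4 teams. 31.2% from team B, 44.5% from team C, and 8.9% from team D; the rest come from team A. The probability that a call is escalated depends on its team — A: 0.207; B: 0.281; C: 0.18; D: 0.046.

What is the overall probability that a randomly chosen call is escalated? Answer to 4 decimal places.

0.2037

P(A) = 1 − (0.312 + 0.445 + 0.089) = 0.154.
P(E) = P(E|A)·P(A) + P(E|B)·P(B) + P(E|C)·P(C) + P(E|D)·P(D)
      = 0.207·0.154 + 0.281·0.312 + 0.18·0.445 + 0.046·0.089
      = 0.031878 + 0.087672 + 0.0801 + 0.004094 = 0.203744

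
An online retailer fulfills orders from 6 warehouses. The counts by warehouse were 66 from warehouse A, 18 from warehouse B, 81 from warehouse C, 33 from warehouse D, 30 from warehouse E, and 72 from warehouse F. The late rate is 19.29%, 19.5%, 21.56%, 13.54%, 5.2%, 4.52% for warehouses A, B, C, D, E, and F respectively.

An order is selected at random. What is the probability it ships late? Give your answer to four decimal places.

Total: 66 + 18 + 81 + 33 + 30 + 72 = 300.
P(A) = 66/300 = 0.22. P(B) = 18/300 = 0.06. P(C) = 81/300 = 0.27. P(D) = 33/300 = 0.11. P(E) = 30/300 = 0.1. P(F) = 72/300 = 0.24.
Summing over the partition,
P(L) = P(L|A)·P(A) + P(L|B)·P(B) + P(L|C)·P(C) + P(L|D)·P(D) + P(L|E)·P(E) + P(L|F)·P(F)
      = 0.1929·0.22 + 0.195·0.06 + 0.2156·0.27 + 0.1354·0.11 + 0.052·0.1 + 0.0452·0.24
      = 0.042438 + 0.0117 + 0.058212 + 0.014894 + 0.0052 + 0.010848 = 0.143292

0.1433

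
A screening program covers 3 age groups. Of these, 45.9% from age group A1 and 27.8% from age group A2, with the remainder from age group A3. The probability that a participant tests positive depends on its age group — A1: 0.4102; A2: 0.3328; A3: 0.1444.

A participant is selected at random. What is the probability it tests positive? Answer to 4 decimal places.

0.3188

P(A3) = 1 − (0.459 + 0.278) = 0.263.
Summing over the partition,
P(T) = P(T|A1)·P(A1) + P(T|A2)·P(A2) + P(T|A3)·P(A3)
      = 0.4102·0.459 + 0.3328·0.278 + 0.1444·0.263
      = 0.1882818 + 0.0925184 + 0.0379772 = 0.3187774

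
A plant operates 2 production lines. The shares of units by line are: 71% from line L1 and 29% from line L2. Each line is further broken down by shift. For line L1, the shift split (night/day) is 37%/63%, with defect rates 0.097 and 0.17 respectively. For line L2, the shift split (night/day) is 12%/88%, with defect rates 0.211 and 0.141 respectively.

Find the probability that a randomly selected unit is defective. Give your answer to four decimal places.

P(D|L1) = 0.37·0.097 + 0.63·0.17 = 0.03589 + 0.1071 = 0.14299
P(D|L2) = 0.12·0.211 + 0.88·0.141 = 0.02532 + 0.12408 = 0.1494
Then overall,
P(D) = 0.71·0.14299 + 0.29·0.1494
      = 0.1015229 + 0.043326 = 0.1448489

P(D) ≈ 0.1448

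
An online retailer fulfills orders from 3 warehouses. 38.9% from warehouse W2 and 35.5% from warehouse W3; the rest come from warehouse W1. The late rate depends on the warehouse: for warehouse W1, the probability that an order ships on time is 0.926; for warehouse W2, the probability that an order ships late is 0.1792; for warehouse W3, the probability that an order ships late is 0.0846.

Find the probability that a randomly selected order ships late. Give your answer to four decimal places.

0.1187

P(W1) = 1 − (0.389 + 0.355) = 0.256.
P(L|W1) = 1 − 0.926 = 0.074.
P(L) = P(L|W1)·P(W1) + P(L|W2)·P(W2) + P(L|W3)·P(W3)
      = 0.074·0.256 + 0.1792·0.389 + 0.0846·0.355
      = 0.018944 + 0.0697088 + 0.030033 = 0.1186858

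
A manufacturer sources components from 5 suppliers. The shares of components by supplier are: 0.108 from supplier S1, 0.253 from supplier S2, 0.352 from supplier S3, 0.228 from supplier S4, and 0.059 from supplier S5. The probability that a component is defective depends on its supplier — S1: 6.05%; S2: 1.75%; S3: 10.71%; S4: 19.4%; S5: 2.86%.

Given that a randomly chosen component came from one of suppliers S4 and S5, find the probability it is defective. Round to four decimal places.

P(D|S) ≈ 0.1600

Let S = {S4, S5}.
P(S) = 0.228 + 0.059 = 0.287.
P(D ∩ S) = 0.194·0.228 + 0.0286·0.059 = 0.044232 + 0.0016874 = 0.0459194.
P(D | S) = 0.0459194 / 0.287 = 0.159998…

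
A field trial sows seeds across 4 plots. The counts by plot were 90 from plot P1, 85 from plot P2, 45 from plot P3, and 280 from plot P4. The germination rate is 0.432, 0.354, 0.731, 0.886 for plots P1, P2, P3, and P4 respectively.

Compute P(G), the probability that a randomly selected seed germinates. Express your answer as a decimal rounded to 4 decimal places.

Total: 90 + 85 + 45 + 280 = 500.
P(P1) = 90/500 = 0.18. P(P2) = 85/500 = 0.17. P(P3) = 45/500 = 0.09. P(P4) = 280/500 = 0.56.
By the law of total probability,
P(G) = P(G|P1)·P(P1) + P(G|P2)·P(P2) + P(G|P3)·P(P3) + P(G|P4)·P(P4)
      = 0.432·0.18 + 0.354·0.17 + 0.731·0.09 + 0.886·0.56
      = 0.07776 + 0.06018 + 0.06579 + 0.49616 = 0.69989

P(G) ≈ 0.6999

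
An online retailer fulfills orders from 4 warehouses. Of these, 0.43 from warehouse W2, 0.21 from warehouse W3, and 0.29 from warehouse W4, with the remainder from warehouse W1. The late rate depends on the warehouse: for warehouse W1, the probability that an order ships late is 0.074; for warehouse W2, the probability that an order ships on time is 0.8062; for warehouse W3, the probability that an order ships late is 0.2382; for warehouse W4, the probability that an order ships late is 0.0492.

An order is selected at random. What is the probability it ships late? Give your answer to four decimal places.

P(L) ≈ 0.1528

P(W1) = 1 − (0.43 + 0.21 + 0.29) = 0.07.
P(L|W2) = 1 − 0.8062 = 0.1938.
P(L) = P(L|W1)·P(W1) + P(L|W2)·P(W2) + P(L|W3)·P(W3) + P(L|W4)·P(W4)
      = 0.074·0.07 + 0.1938·0.43 + 0.2382·0.21 + 0.0492·0.29
      = 0.00518 + 0.083334 + 0.050022 + 0.014268 = 0.152804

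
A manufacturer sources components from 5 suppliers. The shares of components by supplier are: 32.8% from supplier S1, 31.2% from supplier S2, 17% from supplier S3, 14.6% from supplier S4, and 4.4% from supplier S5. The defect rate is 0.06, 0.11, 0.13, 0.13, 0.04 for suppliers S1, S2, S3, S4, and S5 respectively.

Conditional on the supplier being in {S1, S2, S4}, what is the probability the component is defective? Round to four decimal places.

P(D|S) ≈ 0.0928

Let S = {S1, S2, S4}.
P(S) = 0.328 + 0.312 + 0.146 = 0.786.
P(D ∩ S) = 0.06·0.328 + 0.11·0.312 + 0.13·0.146 = 0.01968 + 0.03432 + 0.01898 = 0.07298.
P(D | S) = 0.07298 / 0.786 = 0.092850…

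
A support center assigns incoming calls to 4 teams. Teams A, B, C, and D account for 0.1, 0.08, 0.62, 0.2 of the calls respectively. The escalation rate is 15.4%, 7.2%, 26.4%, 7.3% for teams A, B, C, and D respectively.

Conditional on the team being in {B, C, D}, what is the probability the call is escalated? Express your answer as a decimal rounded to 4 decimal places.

Let S = {B, C, D}.
P(S) = 0.08 + 0.62 + 0.2 = 0.9.
P(E ∩ S) = 0.072·0.08 + 0.264·0.62 + 0.073·0.2 = 0.00576 + 0.16368 + 0.0146 = 0.18404.
P(E | S) = 0.18404 / 0.9 = 0.204489…

0.2045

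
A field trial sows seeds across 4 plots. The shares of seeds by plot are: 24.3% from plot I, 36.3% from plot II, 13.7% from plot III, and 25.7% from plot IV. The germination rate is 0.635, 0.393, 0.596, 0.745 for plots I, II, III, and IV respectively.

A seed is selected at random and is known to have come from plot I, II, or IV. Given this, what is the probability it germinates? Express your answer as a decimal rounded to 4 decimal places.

Let S = {I, II, IV}.
P(S) = 0.243 + 0.363 + 0.257 = 0.863.
P(G ∩ S) = 0.635·0.243 + 0.393·0.363 + 0.745·0.257 = 0.154305 + 0.142659 + 0.191465 = 0.488429.
P(G | S) = 0.488429 / 0.863 = 0.565966…

0.5660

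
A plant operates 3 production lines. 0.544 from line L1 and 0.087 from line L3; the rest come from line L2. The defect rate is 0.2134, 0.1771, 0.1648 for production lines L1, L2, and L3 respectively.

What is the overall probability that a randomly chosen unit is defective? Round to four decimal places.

P(L2) = 1 − (0.544 + 0.087) = 0.369.
Using total probability over the partition,
P(D) = P(D|L1)·P(L1) + P(D|L2)·P(L2) + P(D|L3)·P(L3)
      = 0.2134·0.544 + 0.1771·0.369 + 0.1648·0.087
      = 0.1160896 + 0.0653499 + 0.0143376 = 0.1957771

0.1958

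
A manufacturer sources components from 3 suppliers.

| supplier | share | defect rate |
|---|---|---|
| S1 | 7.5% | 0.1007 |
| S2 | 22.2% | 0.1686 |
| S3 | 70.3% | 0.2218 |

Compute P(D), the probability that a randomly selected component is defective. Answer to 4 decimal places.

P(D) ≈ 0.2009

P(D) = P(D|S1)·P(S1) + P(D|S2)·P(S2) + P(D|S3)·P(S3)
      = 0.1007·0.075 + 0.1686·0.222 + 0.2218·0.703
      = 0.0075525 + 0.0374292 + 0.1559254 = 0.2009071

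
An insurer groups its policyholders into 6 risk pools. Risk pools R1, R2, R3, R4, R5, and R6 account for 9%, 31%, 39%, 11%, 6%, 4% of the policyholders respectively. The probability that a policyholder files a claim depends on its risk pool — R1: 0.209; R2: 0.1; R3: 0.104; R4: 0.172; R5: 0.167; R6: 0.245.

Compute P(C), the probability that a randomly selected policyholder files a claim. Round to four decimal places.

P(C) ≈ 0.1291

P(C) = P(C|R1)·P(R1) + P(C|R2)·P(R2) + P(C|R3)·P(R3) + P(C|R4)·P(R4) + P(C|R5)·P(R5) + P(C|R6)·P(R6)
      = 0.209·0.09 + 0.1·0.31 + 0.104·0.39 + 0.172·0.11 + 0.167·0.06 + 0.245·0.04
      = 0.01881 + 0.031 + 0.04056 + 0.01892 + 0.01002 + 0.0098 = 0.12911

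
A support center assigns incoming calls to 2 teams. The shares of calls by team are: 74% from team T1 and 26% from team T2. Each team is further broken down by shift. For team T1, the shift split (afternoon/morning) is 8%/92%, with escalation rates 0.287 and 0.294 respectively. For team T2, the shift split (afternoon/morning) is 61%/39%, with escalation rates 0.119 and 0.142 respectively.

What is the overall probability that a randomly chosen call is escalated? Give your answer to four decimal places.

P(E|T1) = 0.08·0.287 + 0.92·0.294 = 0.02296 + 0.27048 = 0.29344
P(E|T2) = 0.61·0.119 + 0.39·0.142 = 0.07259 + 0.05538 = 0.12797
By total probability over the outer partition,
P(E) = 0.74·0.29344 + 0.26·0.12797
      = 0.2171456 + 0.0332722 = 0.2504178

0.2504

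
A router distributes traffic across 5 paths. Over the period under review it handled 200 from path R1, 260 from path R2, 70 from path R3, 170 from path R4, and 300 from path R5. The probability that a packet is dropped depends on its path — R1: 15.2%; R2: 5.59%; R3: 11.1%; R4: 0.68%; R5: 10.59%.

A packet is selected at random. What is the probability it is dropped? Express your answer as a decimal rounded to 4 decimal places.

Total: 200 + 260 + 70 + 170 + 300 = 1000.
P(R1) = 200/1000 = 0.2. P(R2) = 260/1000 = 0.26. P(R3) = 70/1000 = 0.07. P(R4) = 170/1000 = 0.17. P(R5) = 300/1000 = 0.3.
P(L) = P(L|R1)·P(R1) + P(L|R2)·P(R2) + P(L|R3)·P(R3) + P(L|R4)·P(R4) + P(L|R5)·P(R5)
      = 0.152·0.2 + 0.0559·0.26 + 0.111·0.07 + 0.0068·0.17 + 0.1059·0.3
      = 0.0304 + 0.014534 + 0.00777 + 0.001156 + 0.03177 = 0.08563

P(L) ≈ 0.0856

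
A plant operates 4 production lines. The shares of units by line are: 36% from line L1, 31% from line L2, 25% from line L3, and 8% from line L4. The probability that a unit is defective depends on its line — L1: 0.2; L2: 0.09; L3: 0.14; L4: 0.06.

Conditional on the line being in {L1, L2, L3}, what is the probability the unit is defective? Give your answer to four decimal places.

Let S = {L1, L2, L3}.
P(S) = 0.36 + 0.31 + 0.25 = 0.92.
P(D ∩ S) = 0.2·0.36 + 0.09·0.31 + 0.14·0.25 = 0.072 + 0.0279 + 0.035 = 0.1349.
P(D | S) = 0.1349 / 0.92 = 0.146630…

0.1466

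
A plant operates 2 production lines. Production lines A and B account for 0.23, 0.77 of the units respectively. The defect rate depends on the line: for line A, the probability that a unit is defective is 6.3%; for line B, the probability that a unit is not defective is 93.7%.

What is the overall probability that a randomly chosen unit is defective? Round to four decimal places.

P(D|B) = 1 − 0.937 = 0.063.
By the law of total probability,
P(D) = P(D|A)·P(A) + P(D|B)·P(B)
      = 0.063·0.23 + 0.063·0.77
      = 0.01449 + 0.04851 = 0.063

0.0630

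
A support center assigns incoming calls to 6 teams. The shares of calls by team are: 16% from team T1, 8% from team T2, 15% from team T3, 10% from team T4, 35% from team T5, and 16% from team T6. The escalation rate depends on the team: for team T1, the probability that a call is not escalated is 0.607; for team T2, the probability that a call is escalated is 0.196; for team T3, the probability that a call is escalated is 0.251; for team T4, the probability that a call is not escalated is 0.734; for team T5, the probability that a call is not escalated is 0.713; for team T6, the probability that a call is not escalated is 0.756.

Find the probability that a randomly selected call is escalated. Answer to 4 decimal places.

0.2823

P(E|T1) = 1 − 0.607 = 0.393.
P(E|T4) = 1 − 0.734 = 0.266.
P(E|T5) = 1 − 0.713 = 0.287.
P(E|T6) = 1 − 0.756 = 0.244.
Using total probability over the partition,
P(E) = P(E|T1)·P(T1) + P(E|T2)·P(T2) + P(E|T3)·P(T3) + P(E|T4)·P(T4) + P(E|T5)·P(T5) + P(E|T6)·P(T6)
      = 0.393·0.16 + 0.196·0.08 + 0.251·0.15 + 0.266·0.1 + 0.287·0.35 + 0.244·0.16
      = 0.06288 + 0.01568 + 0.03765 + 0.0266 + 0.10045 + 0.03904 = 0.2823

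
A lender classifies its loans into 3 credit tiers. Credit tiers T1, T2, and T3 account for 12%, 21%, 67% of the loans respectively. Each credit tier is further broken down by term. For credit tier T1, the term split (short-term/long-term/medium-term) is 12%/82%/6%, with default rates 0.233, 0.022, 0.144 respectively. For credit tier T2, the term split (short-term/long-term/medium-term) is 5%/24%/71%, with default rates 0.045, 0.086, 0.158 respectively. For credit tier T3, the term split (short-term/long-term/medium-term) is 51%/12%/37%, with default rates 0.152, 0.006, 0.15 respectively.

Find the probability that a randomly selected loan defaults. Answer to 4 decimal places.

0.1245

P(D|T1) = 0.12·0.233 + 0.82·0.022 + 0.06·0.144 = 0.02796 + 0.01804 + 0.00864 = 0.05464
P(D|T2) = 0.05·0.045 + 0.24·0.086 + 0.71·0.158 = 0.00225 + 0.02064 + 0.11218 = 0.13507
P(D|T3) = 0.51·0.152 + 0.12·0.006 + 0.37·0.15 = 0.07752 + 0.00072 + 0.0555 = 0.13374
By total probability over the outer partition,
P(D) = 0.12·0.05464 + 0.21·0.13507 + 0.67·0.13374
      = 0.0065568 + 0.0283647 + 0.0896058 = 0.1245273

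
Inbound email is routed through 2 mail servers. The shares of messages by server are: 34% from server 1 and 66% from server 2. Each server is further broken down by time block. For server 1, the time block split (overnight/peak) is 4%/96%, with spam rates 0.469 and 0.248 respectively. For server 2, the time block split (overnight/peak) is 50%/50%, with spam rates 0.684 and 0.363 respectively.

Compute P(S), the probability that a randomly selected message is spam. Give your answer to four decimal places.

P(S|1) = 0.04·0.469 + 0.96·0.248 = 0.01876 + 0.23808 = 0.25684
P(S|2) = 0.5·0.684 + 0.5·0.363 = 0.342 + 0.1815 = 0.5235
By total probability over the outer partition,
P(S) = 0.34·0.25684 + 0.66·0.5235
      = 0.0873256 + 0.34551 = 0.4328356

P(S) ≈ 0.4328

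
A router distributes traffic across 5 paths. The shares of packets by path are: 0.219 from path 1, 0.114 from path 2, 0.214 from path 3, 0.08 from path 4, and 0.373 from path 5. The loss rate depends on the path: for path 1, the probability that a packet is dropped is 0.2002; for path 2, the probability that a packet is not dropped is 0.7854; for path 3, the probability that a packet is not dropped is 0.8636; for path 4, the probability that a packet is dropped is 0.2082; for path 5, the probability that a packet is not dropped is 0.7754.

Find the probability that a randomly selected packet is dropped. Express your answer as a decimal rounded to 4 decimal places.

0.1979

P(L|2) = 1 − 0.7854 = 0.2146.
P(L|3) = 1 − 0.8636 = 0.1364.
P(L|5) = 1 − 0.7754 = 0.2246.
By the law of total probability,
P(L) = P(L|1)·P(1) + P(L|2)·P(2) + P(L|3)·P(3) + P(L|4)·P(4) + P(L|5)·P(5)
      = 0.2002·0.219 + 0.2146·0.114 + 0.1364·0.214 + 0.2082·0.08 + 0.2246·0.373
      = 0.0438438 + 0.0244644 + 0.0291896 + 0.016656 + 0.0837758 = 0.1979296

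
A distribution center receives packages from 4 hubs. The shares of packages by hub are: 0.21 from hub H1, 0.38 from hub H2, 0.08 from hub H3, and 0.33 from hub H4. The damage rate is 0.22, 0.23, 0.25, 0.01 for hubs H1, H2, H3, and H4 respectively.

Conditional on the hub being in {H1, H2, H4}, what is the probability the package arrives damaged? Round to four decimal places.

0.1488

Let S = {H1, H2, H4}.
P(S) = 0.21 + 0.38 + 0.33 = 0.92.
P(D ∩ S) = 0.22·0.21 + 0.23·0.38 + 0.01·0.33 = 0.0462 + 0.0874 + 0.0033 = 0.1369.
P(D | S) = 0.1369 / 0.92 = 0.148804…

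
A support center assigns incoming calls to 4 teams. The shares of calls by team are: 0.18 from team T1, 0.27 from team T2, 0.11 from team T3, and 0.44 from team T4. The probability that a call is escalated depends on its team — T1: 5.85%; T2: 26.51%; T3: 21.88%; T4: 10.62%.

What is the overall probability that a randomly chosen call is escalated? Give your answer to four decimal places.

0.1529

P(E) = P(E|T1)·P(T1) + P(E|T2)·P(T2) + P(E|T3)·P(T3) + P(E|T4)·P(T4)
      = 0.0585·0.18 + 0.2651·0.27 + 0.2188·0.11 + 0.1062·0.44
      = 0.01053 + 0.071577 + 0.024068 + 0.046728 = 0.152903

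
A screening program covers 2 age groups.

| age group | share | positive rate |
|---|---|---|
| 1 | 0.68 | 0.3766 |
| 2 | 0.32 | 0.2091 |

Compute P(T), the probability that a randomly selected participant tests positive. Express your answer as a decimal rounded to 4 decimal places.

0.3230

P(T) = P(T|1)·P(1) + P(T|2)·P(2)
      = 0.3766·0.68 + 0.2091·0.32
      = 0.256088 + 0.066912 = 0.323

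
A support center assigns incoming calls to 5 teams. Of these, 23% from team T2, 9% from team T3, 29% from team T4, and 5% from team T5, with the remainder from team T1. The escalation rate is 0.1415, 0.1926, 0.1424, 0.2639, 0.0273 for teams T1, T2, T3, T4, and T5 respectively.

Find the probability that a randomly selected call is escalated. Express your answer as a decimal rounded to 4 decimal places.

0.1831

P(T1) = 1 − (0.23 + 0.09 + 0.29 + 0.05) = 0.34.
By the law of total probability,
P(E) = P(E|T1)·P(T1) + P(E|T2)·P(T2) + P(E|T3)·P(T3) + P(E|T4)·P(T4) + P(E|T5)·P(T5)
      = 0.1415·0.34 + 0.1926·0.23 + 0.1424·0.09 + 0.2639·0.29 + 0.0273·0.05
      = 0.04811 + 0.044298 + 0.012816 + 0.076531 + 0.001365 = 0.18312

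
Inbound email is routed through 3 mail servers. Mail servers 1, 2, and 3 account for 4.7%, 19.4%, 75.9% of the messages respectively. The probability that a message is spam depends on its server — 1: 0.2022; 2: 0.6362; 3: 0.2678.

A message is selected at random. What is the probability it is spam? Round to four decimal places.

P(S) = P(S|1)·P(1) + P(S|2)·P(2) + P(S|3)·P(3)
      = 0.2022·0.047 + 0.6362·0.194 + 0.2678·0.759
      = 0.0095034 + 0.1234228 + 0.2032602 = 0.3361864

P(S) ≈ 0.3362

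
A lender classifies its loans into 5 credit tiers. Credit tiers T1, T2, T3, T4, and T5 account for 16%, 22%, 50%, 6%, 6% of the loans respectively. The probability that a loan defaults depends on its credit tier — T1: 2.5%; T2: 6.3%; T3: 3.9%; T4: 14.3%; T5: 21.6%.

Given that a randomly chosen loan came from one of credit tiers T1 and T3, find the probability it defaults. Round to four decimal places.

Let S = {T1, T3}.
P(S) = 0.16 + 0.5 = 0.66.
P(D ∩ S) = 0.025·0.16 + 0.039·0.5 = 0.004 + 0.0195 = 0.0235.
P(D | S) = 0.0235 / 0.66 = 0.035606…

0.0356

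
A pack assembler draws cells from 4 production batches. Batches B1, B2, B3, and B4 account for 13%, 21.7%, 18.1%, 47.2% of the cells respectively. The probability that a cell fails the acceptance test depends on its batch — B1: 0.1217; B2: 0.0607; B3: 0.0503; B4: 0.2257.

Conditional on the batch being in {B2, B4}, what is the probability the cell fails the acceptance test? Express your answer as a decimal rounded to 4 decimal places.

0.1737

Let S = {B2, B4}.
P(S) = 0.217 + 0.472 = 0.689.
P(F ∩ S) = 0.0607·0.217 + 0.2257·0.472 = 0.0131719 + 0.1065304 = 0.1197023.
P(F | S) = 0.1197023 / 0.689 = 0.173733…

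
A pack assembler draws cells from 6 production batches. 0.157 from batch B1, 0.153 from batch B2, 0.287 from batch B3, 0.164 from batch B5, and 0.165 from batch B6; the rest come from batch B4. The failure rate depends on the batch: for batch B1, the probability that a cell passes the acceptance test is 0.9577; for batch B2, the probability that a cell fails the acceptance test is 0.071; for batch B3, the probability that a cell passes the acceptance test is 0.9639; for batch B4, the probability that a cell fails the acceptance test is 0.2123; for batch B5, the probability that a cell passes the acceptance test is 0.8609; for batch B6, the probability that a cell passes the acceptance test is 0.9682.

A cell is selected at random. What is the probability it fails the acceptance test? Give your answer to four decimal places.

P(B4) = 1 − (0.157 + 0.153 + 0.287 + 0.164 + 0.165) = 0.074.
P(F|B1) = 1 − 0.9577 = 0.0423.
P(F|B3) = 1 − 0.9639 = 0.0361.
P(F|B5) = 1 − 0.8609 = 0.1391.
P(F|B6) = 1 − 0.9682 = 0.0318.
P(F) = P(F|B1)·P(B1) + P(F|B2)·P(B2) + P(F|B3)·P(B3) + P(F|B4)·P(B4) + P(F|B5)·P(B5) + P(F|B6)·P(B6)
      = 0.0423·0.157 + 0.071·0.153 + 0.0361·0.287 + 0.2123·0.074 + 0.1391·0.164 + 0.0318·0.165
      = 0.0066411 + 0.010863 + 0.0103607 + 0.0157102 + 0.0228124 + 0.005247 = 0.0716344

0.0716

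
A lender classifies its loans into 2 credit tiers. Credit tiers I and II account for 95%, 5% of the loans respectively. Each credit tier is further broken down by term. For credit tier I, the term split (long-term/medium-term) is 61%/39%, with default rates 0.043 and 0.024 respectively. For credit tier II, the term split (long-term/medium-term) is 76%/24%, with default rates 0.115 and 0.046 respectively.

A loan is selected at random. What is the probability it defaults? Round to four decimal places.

P(D) ≈ 0.0387

P(D|I) = 0.61·0.043 + 0.39·0.024 = 0.02623 + 0.00936 = 0.03559
P(D|II) = 0.76·0.115 + 0.24·0.046 = 0.0874 + 0.01104 = 0.09844
Then overall,
P(D) = 0.95·0.03559 + 0.05·0.09844
      = 0.0338105 + 0.004922 = 0.0387325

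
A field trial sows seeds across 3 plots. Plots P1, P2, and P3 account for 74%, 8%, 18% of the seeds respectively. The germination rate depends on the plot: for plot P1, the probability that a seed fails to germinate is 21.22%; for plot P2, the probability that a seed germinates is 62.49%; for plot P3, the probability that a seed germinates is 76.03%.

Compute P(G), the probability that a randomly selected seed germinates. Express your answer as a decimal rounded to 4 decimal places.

P(G|P1) = 1 − 0.2122 = 0.7878.
P(G) = P(G|P1)·P(P1) + P(G|P2)·P(P2) + P(G|P3)·P(P3)
      = 0.7878·0.74 + 0.6249·0.08 + 0.7603·0.18
      = 0.582972 + 0.049992 + 0.136854 = 0.769818

P(G) ≈ 0.7698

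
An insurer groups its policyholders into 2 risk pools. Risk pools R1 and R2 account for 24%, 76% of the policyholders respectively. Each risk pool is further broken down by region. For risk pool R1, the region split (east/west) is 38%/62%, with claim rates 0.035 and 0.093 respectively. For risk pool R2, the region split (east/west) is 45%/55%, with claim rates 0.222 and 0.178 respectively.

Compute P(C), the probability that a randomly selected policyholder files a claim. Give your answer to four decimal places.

0.1674

P(C|R1) = 0.38·0.035 + 0.62·0.093 = 0.0133 + 0.05766 = 0.07096
P(C|R2) = 0.45·0.222 + 0.55·0.178 = 0.0999 + 0.0979 = 0.1978
Then overall,
P(C) = 0.24·0.07096 + 0.76·0.1978
      = 0.0170304 + 0.150328 = 0.1673584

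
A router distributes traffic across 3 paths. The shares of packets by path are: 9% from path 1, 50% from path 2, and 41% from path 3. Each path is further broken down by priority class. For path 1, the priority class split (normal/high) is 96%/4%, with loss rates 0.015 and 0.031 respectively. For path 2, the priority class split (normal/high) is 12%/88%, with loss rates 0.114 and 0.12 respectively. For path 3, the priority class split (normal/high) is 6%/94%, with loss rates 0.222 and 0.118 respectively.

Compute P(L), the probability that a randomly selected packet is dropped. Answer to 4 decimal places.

P(L|1) = 0.96·0.015 + 0.04·0.031 = 0.0144 + 0.00124 = 0.01564
P(L|2) = 0.12·0.114 + 0.88·0.12 = 0.01368 + 0.1056 = 0.11928
P(L|3) = 0.06·0.222 + 0.94·0.118 = 0.01332 + 0.11092 = 0.12424
By total probability over the outer partition,
P(L) = 0.09·0.01564 + 0.5·0.11928 + 0.41·0.12424
      = 0.0014076 + 0.05964 + 0.0509384 = 0.111986

P(L) ≈ 0.1120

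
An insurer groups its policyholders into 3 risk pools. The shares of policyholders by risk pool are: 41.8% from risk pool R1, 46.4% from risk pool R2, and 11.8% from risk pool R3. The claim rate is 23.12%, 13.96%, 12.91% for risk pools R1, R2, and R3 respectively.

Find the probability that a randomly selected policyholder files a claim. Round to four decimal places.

Summing over the partition,
P(C) = P(C|R1)·P(R1) + P(C|R2)·P(R2) + P(C|R3)·P(R3)
      = 0.2312·0.418 + 0.1396·0.464 + 0.1291·0.118
      = 0.0966416 + 0.0647744 + 0.0152338 = 0.1766498

0.1766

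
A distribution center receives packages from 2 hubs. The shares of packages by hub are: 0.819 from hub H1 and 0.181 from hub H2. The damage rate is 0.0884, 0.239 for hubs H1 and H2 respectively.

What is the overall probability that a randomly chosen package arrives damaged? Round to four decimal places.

Summing over the partition,
P(D) = P(D|H1)·P(H1) + P(D|H2)·P(H2)
      = 0.0884·0.819 + 0.239·0.181
      = 0.0723996 + 0.043259 = 0.1156586

P(D) ≈ 0.1157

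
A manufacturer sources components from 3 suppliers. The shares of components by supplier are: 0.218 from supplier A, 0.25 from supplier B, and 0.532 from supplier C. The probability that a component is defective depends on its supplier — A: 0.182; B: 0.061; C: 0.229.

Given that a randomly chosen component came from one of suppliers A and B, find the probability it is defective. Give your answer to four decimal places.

P(D|S) ≈ 0.1174

Let S = {A, B}.
P(S) = 0.218 + 0.25 = 0.468.
P(D ∩ S) = 0.182·0.218 + 0.061·0.25 = 0.039676 + 0.01525 = 0.054926.
P(D | S) = 0.054926 / 0.468 = 0.117363…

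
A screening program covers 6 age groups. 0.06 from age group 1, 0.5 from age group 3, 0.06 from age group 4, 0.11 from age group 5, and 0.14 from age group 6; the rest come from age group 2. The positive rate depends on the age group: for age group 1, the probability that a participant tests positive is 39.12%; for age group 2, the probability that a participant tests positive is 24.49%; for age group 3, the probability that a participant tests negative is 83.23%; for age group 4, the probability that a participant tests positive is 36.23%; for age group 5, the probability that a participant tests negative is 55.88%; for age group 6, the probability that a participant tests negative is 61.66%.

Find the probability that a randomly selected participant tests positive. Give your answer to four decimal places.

P(T) ≈ 0.2631

P(2) = 1 − (0.06 + 0.5 + 0.06 + 0.11 + 0.14) = 0.13.
P(T|3) = 1 − 0.8323 = 0.1677.
P(T|5) = 1 − 0.5588 = 0.4412.
P(T|6) = 1 − 0.6166 = 0.3834.
Summing over the partition,
P(T) = P(T|1)·P(1) + P(T|2)·P(2) + P(T|3)·P(3) + P(T|4)·P(4) + P(T|5)·P(5) + P(T|6)·P(6)
      = 0.3912·0.06 + 0.2449·0.13 + 0.1677·0.5 + 0.3623·0.06 + 0.4412·0.11 + 0.3834·0.14
      = 0.023472 + 0.031837 + 0.08385 + 0.021738 + 0.048532 + 0.053676 = 0.263105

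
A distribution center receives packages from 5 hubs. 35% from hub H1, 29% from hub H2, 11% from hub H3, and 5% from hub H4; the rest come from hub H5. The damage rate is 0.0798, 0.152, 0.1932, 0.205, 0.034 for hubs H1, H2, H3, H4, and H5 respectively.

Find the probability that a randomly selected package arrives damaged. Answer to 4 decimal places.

P(H5) = 1 − (0.35 + 0.29 + 0.11 + 0.05) = 0.2.
By the law of total probability,
P(D) = P(D|H1)·P(H1) + P(D|H2)·P(H2) + P(D|H3)·P(H3) + P(D|H4)·P(H4) + P(D|H5)·P(H5)
      = 0.0798·0.35 + 0.152·0.29 + 0.1932·0.11 + 0.205·0.05 + 0.034·0.2
      = 0.02793 + 0.04408 + 0.021252 + 0.01025 + 0.0068 = 0.110312

P(D) ≈ 0.1103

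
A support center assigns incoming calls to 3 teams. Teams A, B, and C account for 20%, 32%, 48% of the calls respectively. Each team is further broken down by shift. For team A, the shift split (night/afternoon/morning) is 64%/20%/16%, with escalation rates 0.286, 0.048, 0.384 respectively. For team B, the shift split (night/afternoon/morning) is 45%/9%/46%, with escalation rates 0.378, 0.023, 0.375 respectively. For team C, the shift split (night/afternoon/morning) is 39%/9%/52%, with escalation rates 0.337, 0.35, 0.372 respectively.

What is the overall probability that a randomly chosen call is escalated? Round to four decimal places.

P(E) ≈ 0.3322

P(E|A) = 0.64·0.286 + 0.2·0.048 + 0.16·0.384 = 0.18304 + 0.0096 + 0.06144 = 0.25408
P(E|B) = 0.45·0.378 + 0.09·0.023 + 0.46·0.375 = 0.1701 + 0.00207 + 0.1725 = 0.34467
P(E|C) = 0.39·0.337 + 0.09·0.35 + 0.52·0.372 = 0.13143 + 0.0315 + 0.19344 = 0.35637
Then overall,
P(E) = 0.2·0.25408 + 0.32·0.34467 + 0.48·0.35637
      = 0.050816 + 0.1102944 + 0.1710576 = 0.332168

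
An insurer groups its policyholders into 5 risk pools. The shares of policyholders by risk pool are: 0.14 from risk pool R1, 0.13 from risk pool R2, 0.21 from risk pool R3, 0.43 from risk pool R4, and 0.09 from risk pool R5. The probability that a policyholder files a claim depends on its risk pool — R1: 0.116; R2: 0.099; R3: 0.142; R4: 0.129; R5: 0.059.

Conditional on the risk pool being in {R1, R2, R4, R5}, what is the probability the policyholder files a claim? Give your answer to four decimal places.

Let S = {R1, R2, R4, R5}.
P(S) = 0.14 + 0.13 + 0.43 + 0.09 = 0.79.
P(C ∩ S) = 0.116·0.14 + 0.099·0.13 + 0.129·0.43 + 0.059·0.09 = 0.01624 + 0.01287 + 0.05547 + 0.00531 = 0.08989.
P(C | S) = 0.08989 / 0.79 = 0.113785…

0.1138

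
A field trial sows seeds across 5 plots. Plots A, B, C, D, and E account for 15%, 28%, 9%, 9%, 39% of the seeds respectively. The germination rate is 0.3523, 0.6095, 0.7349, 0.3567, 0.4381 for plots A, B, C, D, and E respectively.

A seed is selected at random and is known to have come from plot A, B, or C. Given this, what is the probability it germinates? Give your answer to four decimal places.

Let S = {A, B, C}.
P(S) = 0.15 + 0.28 + 0.09 = 0.52.
P(G ∩ S) = 0.3523·0.15 + 0.6095·0.28 + 0.7349·0.09 = 0.052845 + 0.17066 + 0.066141 = 0.289646.
P(G | S) = 0.289646 / 0.52 = 0.557012…

0.5570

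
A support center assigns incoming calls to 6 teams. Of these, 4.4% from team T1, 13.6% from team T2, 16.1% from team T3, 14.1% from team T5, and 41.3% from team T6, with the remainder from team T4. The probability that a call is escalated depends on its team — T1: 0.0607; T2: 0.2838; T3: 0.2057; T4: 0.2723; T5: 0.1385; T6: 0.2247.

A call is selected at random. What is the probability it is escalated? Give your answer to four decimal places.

P(T4) = 1 − (0.044 + 0.136 + 0.161 + 0.141 + 0.413) = 0.105.
P(E) = P(E|T1)·P(T1) + P(E|T2)·P(T2) + P(E|T3)·P(T3) + P(E|T4)·P(T4) + P(E|T5)·P(T5) + P(E|T6)·P(T6)
      = 0.0607·0.044 + 0.2838·0.136 + 0.2057·0.161 + 0.2723·0.105 + 0.1385·0.141 + 0.2247·0.413
      = 0.0026708 + 0.0385968 + 0.0331177 + 0.0285915 + 0.0195285 + 0.0928011 = 0.2153064

P(E) ≈ 0.2153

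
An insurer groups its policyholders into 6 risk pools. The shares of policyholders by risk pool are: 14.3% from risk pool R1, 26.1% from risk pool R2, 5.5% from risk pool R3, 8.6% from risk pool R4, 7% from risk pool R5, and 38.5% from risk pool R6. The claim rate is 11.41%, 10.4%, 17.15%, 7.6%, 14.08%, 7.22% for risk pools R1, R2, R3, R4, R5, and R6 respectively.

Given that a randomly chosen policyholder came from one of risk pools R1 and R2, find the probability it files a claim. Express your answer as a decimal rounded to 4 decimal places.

0.1076

Let S = {R1, R2}.
P(S) = 0.143 + 0.261 = 0.404.
P(C ∩ S) = 0.1141·0.143 + 0.104·0.261 = 0.0163163 + 0.027144 = 0.0434603.
P(C | S) = 0.0434603 / 0.404 = 0.107575…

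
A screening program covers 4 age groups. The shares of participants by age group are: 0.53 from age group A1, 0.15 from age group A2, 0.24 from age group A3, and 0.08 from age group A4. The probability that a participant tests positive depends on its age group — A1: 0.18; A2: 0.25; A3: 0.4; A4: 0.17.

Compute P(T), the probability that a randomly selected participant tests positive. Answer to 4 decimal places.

Summing over the partition,
P(T) = P(T|A1)·P(A1) + P(T|A2)·P(A2) + P(T|A3)·P(A3) + P(T|A4)·P(A4)
      = 0.18·0.53 + 0.25·0.15 + 0.4·0.24 + 0.17·0.08
      = 0.0954 + 0.0375 + 0.096 + 0.0136 = 0.2425

P(T) ≈ 0.2425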